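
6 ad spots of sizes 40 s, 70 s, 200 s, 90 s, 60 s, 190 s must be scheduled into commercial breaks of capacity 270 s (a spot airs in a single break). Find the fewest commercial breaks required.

3

Total = 200 + 190 + 90 + 70 + 60 + 40 = 650 s.
Lower bound: ⌈650/270⌉ = 3 commercial breaks.
A packing using 3 commercial breaks:
  break 1: 200 + 70 = 270
  break 2: 190 + 60 = 250
  break 3: 90 + 40 = 130
This matches the lower bound, so 3 is optimal.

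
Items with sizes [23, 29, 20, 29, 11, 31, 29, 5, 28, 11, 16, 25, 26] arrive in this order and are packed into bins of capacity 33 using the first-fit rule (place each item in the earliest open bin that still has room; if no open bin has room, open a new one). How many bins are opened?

  23 → bin 1 (new)  [load 23/33]
  29 → bin 2 (new)  [load 29/33]
  20 → bin 3 (new)  [load 20/33]
  29 → bin 4 (new)  [load 29/33]
  11 → bin 3  [load 31/33]
  31 → bin 5 (new)  [load 31/33]
  29 → bin 6 (new)  [load 29/33]
  5 → bin 1  [load 28/33]
  28 → bin 7 (new)  [load 28/33]
  11 → bin 8 (new)  [load 11/33]
  16 → bin 8  [load 27/33]
  25 → bin 9 (new)  [load 25/33]
  26 → bin 10 (new)  [load 26/33]
10 bins opened.

10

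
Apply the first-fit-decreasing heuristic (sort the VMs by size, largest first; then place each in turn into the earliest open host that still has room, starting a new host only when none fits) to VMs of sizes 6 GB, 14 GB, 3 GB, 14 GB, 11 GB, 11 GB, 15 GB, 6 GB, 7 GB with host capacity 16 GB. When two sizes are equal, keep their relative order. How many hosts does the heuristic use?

Sorted descending: 15, 14, 14, 11, 11, 7, 6, 6, 3.
  15 → host 1 (new)  [load 15/16]
  14 → host 2 (new)  [load 14/16]
  14 → host 3 (new)  [load 14/16]
  11 → host 4 (new)  [load 11/16]
  11 → host 5 (new)  [load 11/16]
  7 → host 6 (new)  [load 7/16]
  6 → host 6  [load 13/16]
  6 → host 7 (new)  [load 6/16]
  3 → host 4  [load 14/16]
7 hosts opened.

7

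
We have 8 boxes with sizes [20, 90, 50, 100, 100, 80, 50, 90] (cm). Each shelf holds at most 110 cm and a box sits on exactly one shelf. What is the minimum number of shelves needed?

Total = 100 + 100 + 90 + 90 + 80 + 50 + 50 + 20 = 580 cm.
Lower bound: ⌈580/110⌉ = 6 shelves.
A packing using 6 shelves:
  shelf 1: 100 = 100
  shelf 2: 100 = 100
  shelf 3: 90 + 20 = 110
  shelf 4: 90 = 90
  shelf 5: 80 = 80
  shelf 6: 50 + 50 = 100
This matches the lower bound, so 6 is optimal.

6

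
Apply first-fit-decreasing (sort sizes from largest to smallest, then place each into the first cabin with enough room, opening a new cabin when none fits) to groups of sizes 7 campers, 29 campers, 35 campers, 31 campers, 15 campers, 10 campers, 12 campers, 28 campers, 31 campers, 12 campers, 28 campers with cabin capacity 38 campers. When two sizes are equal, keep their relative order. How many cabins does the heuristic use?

Sorted descending: 35, 31, 31, 29, 28, 28, 15, 12, 12, 10, 7.
  35 → cabin 1 (new)  [load 35/38]
  31 → cabin 2 (new)  [load 31/38]
  31 → cabin 3 (new)  [load 31/38]
  29 → cabin 4 (new)  [load 29/38]
  28 → cabin 5 (new)  [load 28/38]
  28 → cabin 6 (new)  [load 28/38]
  15 → cabin 7 (new)  [load 15/38]
  12 → cabin 7  [load 27/38]
  12 → cabin 8 (new)  [load 12/38]
  10 → cabin 5  [load 38/38]
  7 → cabin 2  [load 38/38]
8 cabins opened.

8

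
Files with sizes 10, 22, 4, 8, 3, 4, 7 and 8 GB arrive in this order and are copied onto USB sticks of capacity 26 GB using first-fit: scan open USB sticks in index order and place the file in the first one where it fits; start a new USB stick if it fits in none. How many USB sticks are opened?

3

  10 → USB stick 1 (new)  [load 10/26]
  22 → USB stick 2 (new)  [load 22/26]
  4 → USB stick 1  [load 14/26]
  8 → USB stick 1  [load 22/26]
  3 → USB stick 1  [load 25/26]
  4 → USB stick 2  [load 26/26]
  7 → USB stick 3 (new)  [load 7/26]
  8 → USB stick 3  [load 15/26]
3 USB sticks opened.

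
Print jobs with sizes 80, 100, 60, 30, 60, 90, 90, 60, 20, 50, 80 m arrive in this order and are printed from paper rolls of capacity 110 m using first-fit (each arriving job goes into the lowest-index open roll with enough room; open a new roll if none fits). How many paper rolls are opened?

  80 → roll 1 (new)  [load 80/110]
  100 → roll 2 (new)  [load 100/110]
  60 → roll 3 (new)  [load 60/110]
  30 → roll 1  [load 110/110]
  60 → roll 4 (new)  [load 60/110]
  90 → roll 5 (new)  [load 90/110]
  90 → roll 6 (new)  [load 90/110]
  60 → roll 7 (new)  [load 60/110]
  20 → roll 3  [load 80/110]
  50 → roll 4  [load 110/110]
  80 → roll 8 (new)  [load 80/110]
8 paper rolls opened.

8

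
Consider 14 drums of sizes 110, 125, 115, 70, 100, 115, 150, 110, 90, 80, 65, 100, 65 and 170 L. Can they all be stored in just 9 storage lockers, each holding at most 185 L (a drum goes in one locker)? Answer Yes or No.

No

Total = 1465 L; ⌈1465/185⌉ = 8.
9 drums each exceed half the capacity and cannot share a locker, forcing at least 9 storage lockers.
The bound of 9 does not rule out 9, but exhaustive search shows no assignment into 9 storage lockers of capacity 185 L exists — the minimum is 10.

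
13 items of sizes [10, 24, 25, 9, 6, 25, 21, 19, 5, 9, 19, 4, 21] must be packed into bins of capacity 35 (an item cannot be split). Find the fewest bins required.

Total = 25 + 25 + 24 + 21 + 21 + 19 + 19 + 10 + 9 + 9 + 6 + 5 + 4 = 197.
Lower bound: ⌈197/35⌉ = 6 bins.
Also, 7 items each exceed 35/2, and no two of those can share a bin, so at least 7 bins are needed.
A packing using 7 bins:
  bin 1: 25 + 10 = 35
  bin 2: 25 + 9 = 34
  bin 3: 24 + 9 = 33
  bin 4: 21 + 6 + 5 = 32
  bin 5: 21 + 4 = 25
  bin 6: 19 = 19
  bin 7: 19 = 19
This matches the lower bound, so 7 is optimal.

7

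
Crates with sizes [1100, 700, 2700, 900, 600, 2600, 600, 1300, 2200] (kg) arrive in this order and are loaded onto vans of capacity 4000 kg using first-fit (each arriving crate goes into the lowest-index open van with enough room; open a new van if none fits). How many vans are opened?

  1100 → van 1 (new)  [load 1100/4000]
  700 → van 1  [load 1800/4000]
  2700 → van 2 (new)  [load 2700/4000]
  900 → van 1  [load 2700/4000]
  600 → van 1  [load 3300/4000]
  2600 → van 3 (new)  [load 2600/4000]
  600 → van 1  [load 3900/4000]
  1300 → van 2  [load 4000/4000]
  2200 → van 4 (new)  [load 2200/4000]
4 vans opened.

4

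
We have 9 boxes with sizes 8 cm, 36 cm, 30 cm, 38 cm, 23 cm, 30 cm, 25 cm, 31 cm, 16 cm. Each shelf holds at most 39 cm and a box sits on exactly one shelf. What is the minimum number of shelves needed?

7

Total = 38 + 36 + 31 + 30 + 30 + 25 + 23 + 16 + 8 = 237 cm.
Lower bound: ⌈237/39⌉ = 7 shelves.
A packing using 7 shelves:
  shelf 1: 38 = 38
  shelf 2: 36 = 36
  shelf 3: 31 + 8 = 39
  shelf 4: 30 = 30
  shelf 5: 30 = 30
  shelf 6: 25 = 25
  shelf 7: 23 + 16 = 39
This matches the lower bound, so 7 is optimal.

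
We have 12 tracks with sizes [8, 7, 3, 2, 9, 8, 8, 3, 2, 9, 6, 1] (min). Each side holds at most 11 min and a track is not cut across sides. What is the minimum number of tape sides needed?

Total = 9 + 9 + 8 + 8 + 8 + 7 + 6 + 3 + 3 + 2 + 2 + 1 = 66 min.
Lower bound: ⌈66/11⌉ = 6 tape sides.
Also, 7 tracks each exceed 11/2 min, and no two of those can share a side, so at least 7 tape sides are needed.
A packing using 7 tape sides:
  side 1: 9 + 2 = 11
  side 2: 9 + 2 = 11
  side 3: 8 + 3 = 11
  side 4: 8 + 3 = 11
  side 5: 8 + 1 = 9
  side 6: 7 = 7
  side 7: 6 = 6
This matches the lower bound, so 7 is optimal.

7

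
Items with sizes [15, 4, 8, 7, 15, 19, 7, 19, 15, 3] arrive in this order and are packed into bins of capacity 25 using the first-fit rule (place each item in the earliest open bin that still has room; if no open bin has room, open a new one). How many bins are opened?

  15 → bin 1 (new)  [load 15/25]
  4 → bin 1  [load 19/25]
  8 → bin 2 (new)  [load 8/25]
  7 → bin 2  [load 15/25]
  15 → bin 3 (new)  [load 15/25]
  19 → bin 4 (new)  [load 19/25]
  7 → bin 2  [load 22/25]
  19 → bin 5 (new)  [load 19/25]
  15 → bin 6 (new)  [load 15/25]
  3 → bin 1  [load 22/25]
6 bins opened.

6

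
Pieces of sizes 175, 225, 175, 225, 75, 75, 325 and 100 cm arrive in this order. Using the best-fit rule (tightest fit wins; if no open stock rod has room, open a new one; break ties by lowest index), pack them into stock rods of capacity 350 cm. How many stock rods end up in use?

5

  175 → stock rod 1 (new)  [load 175/350]
  225 → stock rod 2 (new)  [load 225/350]
  175 → stock rod 1  [load 350/350]
  225 → stock rod 3 (new)  [load 225/350]
  75 → stock rod 2  [load 300/350]
  75 → stock rod 3  [load 300/350]
  325 → stock rod 4 (new)  [load 325/350]
  100 → stock rod 5 (new)  [load 100/350]
5 stock rods opened.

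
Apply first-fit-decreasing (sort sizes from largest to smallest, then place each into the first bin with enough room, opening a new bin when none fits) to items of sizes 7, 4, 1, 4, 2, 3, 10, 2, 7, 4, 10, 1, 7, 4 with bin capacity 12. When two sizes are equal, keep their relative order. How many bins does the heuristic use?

Sorted descending: 10, 10, 7, 7, 7, 4, 4, 4, 4, 3, 2, 2, 1, 1.
  10 → bin 1 (new)  [load 10/12]
  10 → bin 2 (new)  [load 10/12]
  7 → bin 3 (new)  [load 7/12]
  7 → bin 4 (new)  [load 7/12]
  7 → bin 5 (new)  [load 7/12]
  4 → bin 3  [load 11/12]
  4 → bin 4  [load 11/12]
  4 → bin 5  [load 11/12]
  4 → bin 6 (new)  [load 4/12]
  3 → bin 6  [load 7/12]
  2 → bin 1  [load 12/12]
  2 → bin 2  [load 12/12]
  1 → bin 3  [load 12/12]
  1 → bin 4  [load 12/12]
6 bins opened.

6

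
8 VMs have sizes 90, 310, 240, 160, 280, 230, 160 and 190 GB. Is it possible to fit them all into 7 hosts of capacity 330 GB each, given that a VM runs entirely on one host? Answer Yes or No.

Yes

A valid assignment using 6 hosts:
  host 1: 310 = 310
  host 2: 280 = 280
  host 3: 240 + 90 = 330
  host 4: 230 = 230
  host 5: 190 = 190
  host 6: 160 + 160 = 320
That uses only 6 ≤ 7, so 7 hosts are enough.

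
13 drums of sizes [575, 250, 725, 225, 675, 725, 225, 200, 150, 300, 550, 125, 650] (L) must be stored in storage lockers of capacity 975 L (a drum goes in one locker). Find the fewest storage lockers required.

Total = 725 + 725 + 675 + 650 + 575 + 550 + 300 + 250 + 225 + 225 + 200 + 150 + 125 = 5375 L.
Lower bound: ⌈5375/975⌉ = 6 storage lockers.
A packing using 6 storage lockers:
  locker 1: 725 + 250 = 975
  locker 2: 725 + 225 = 950
  locker 3: 675 + 300 = 975
  locker 4: 650 + 225 = 875
  locker 5: 575 + 200 + 150 = 925
  locker 6: 550 + 125 = 675
This matches the lower bound, so 6 is optimal.

6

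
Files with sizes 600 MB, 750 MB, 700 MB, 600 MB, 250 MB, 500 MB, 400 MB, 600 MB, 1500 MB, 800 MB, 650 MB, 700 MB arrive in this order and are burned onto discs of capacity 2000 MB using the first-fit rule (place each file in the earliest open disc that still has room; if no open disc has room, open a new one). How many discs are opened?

  600 → disc 1 (new)  [load 600/2000]
  750 → disc 1  [load 1350/2000]
  700 → disc 2 (new)  [load 700/2000]
  600 → disc 1  [load 1950/2000]
  250 → disc 2  [load 950/2000]
  500 → disc 2  [load 1450/2000]
  400 → disc 2  [load 1850/2000]
  600 → disc 3 (new)  [load 600/2000]
  1500 → disc 4 (new)  [load 1500/2000]
  800 → disc 3  [load 1400/2000]
  650 → disc 5 (new)  [load 650/2000]
  700 → disc 5  [load 1350/2000]
5 discs opened.

5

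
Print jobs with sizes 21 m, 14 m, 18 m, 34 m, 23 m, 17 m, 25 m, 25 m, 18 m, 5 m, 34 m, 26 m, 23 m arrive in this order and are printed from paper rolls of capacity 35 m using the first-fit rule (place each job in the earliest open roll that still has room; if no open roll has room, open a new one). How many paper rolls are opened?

10

  21 → roll 1 (new)  [load 21/35]
  14 → roll 1  [load 35/35]
  18 → roll 2 (new)  [load 18/35]
  34 → roll 3 (new)  [load 34/35]
  23 → roll 4 (new)  [load 23/35]
  17 → roll 2  [load 35/35]
  25 → roll 5 (new)  [load 25/35]
  25 → roll 6 (new)  [load 25/35]
  18 → roll 7 (new)  [load 18/35]
  5 → roll 4  [load 28/35]
  34 → roll 8 (new)  [load 34/35]
  26 → roll 9 (new)  [load 26/35]
  23 → roll 10 (new)  [load 23/35]
10 paper rolls opened.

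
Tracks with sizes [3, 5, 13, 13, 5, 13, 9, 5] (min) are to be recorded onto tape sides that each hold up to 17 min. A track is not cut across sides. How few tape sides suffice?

Total = 13 + 13 + 13 + 9 + 5 + 5 + 5 + 3 = 66 min.
Lower bound: ⌈66/17⌉ = 4 tape sides.
A packing using 5 tape sides:
  side 1: 13 + 3 = 16
  side 2: 13 = 13
  side 3: 13 = 13
  side 4: 9 + 5 = 14
  side 5: 5 + 5 = 10
No arrangement into 4 tape sides stays within capacity, so 5 is optimal.

5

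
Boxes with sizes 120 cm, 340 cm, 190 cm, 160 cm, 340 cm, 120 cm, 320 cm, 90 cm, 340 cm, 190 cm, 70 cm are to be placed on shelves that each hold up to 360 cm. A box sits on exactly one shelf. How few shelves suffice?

Total = 340 + 340 + 340 + 320 + 190 + 190 + 160 + 120 + 120 + 90 + 70 = 2280 cm.
Lower bound: ⌈2280/360⌉ = 7 shelves.
A packing using 7 shelves:
  shelf 1: 340 = 340
  shelf 2: 340 = 340
  shelf 3: 340 = 340
  shelf 4: 320 = 320
  shelf 5: 190 + 160 = 350
  shelf 6: 190 + 120 = 310
  shelf 7: 120 + 90 + 70 = 280
This matches the lower bound, so 7 is optimal.

7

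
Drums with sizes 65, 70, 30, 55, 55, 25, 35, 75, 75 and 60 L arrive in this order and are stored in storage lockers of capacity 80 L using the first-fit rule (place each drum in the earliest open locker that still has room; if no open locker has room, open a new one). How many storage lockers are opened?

9

  65 → locker 1 (new)  [load 65/80]
  70 → locker 2 (new)  [load 70/80]
  30 → locker 3 (new)  [load 30/80]
  55 → locker 4 (new)  [load 55/80]
  55 → locker 5 (new)  [load 55/80]
  25 → locker 3  [load 55/80]
  35 → locker 6 (new)  [load 35/80]
  75 → locker 7 (new)  [load 75/80]
  75 → locker 8 (new)  [load 75/80]
  60 → locker 9 (new)  [load 60/80]
9 storage lockers opened.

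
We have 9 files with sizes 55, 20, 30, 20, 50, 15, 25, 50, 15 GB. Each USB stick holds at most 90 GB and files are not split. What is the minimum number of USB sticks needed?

4

Total = 55 + 50 + 50 + 30 + 25 + 20 + 20 + 15 + 15 = 280 GB.
Lower bound: ⌈280/90⌉ = 4 USB sticks.
A packing using 4 USB sticks:
  USB stick 1: 55 + 30 = 85
  USB stick 2: 50 + 25 + 15 = 90
  USB stick 3: 50 + 20 + 20 = 90
  USB stick 4: 15 = 15
This matches the lower bound, so 4 is optimal.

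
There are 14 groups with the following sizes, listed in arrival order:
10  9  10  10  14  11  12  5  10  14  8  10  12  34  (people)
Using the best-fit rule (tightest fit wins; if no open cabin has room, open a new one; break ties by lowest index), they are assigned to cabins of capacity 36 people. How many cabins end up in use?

5

  10 → cabin 1 (new)  [load 10/36]
  9 → cabin 1  [load 19/36]
  10 → cabin 1  [load 29/36]
  10 → cabin 2 (new)  [load 10/36]
  14 → cabin 2  [load 24/36]
  11 → cabin 2  [load 35/36]
  12 → cabin 3 (new)  [load 12/36]
  5 → cabin 1  [load 34/36]
  10 → cabin 3  [load 22/36]
  14 → cabin 3  [load 36/36]
  8 → cabin 4 (new)  [load 8/36]
  10 → cabin 4  [load 18/36]
  12 → cabin 4  [load 30/36]
  34 → cabin 5 (new)  [load 34/36]
5 cabins opened.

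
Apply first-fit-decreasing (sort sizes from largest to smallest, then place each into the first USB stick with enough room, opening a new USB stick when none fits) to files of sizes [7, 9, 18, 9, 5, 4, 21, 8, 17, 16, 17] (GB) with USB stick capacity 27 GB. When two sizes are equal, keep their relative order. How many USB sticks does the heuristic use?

5

Sorted descending: 21, 18, 17, 17, 16, 9, 9, 8, 7, 5, 4.
  21 → USB stick 1 (new)  [load 21/27]
  18 → USB stick 2 (new)  [load 18/27]
  17 → USB stick 3 (new)  [load 17/27]
  17 → USB stick 4 (new)  [load 17/27]
  16 → USB stick 5 (new)  [load 16/27]
  9 → USB stick 2  [load 27/27]
  9 → USB stick 3  [load 26/27]
  8 → USB stick 4  [load 25/27]
  7 → USB stick 5  [load 23/27]
  5 → USB stick 1  [load 26/27]
  4 → USB stick 5  [load 27/27]
5 USB sticks opened.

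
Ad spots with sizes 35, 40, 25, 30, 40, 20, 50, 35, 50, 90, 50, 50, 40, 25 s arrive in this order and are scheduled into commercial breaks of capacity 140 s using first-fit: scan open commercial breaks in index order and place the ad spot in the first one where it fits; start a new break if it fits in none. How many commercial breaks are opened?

  35 → break 1 (new)  [load 35/140]
  40 → break 1  [load 75/140]
  25 → break 1  [load 100/140]
  30 → break 1  [load 130/140]
  40 → break 2 (new)  [load 40/140]
  20 → break 2  [load 60/140]
  50 → break 2  [load 110/140]
  35 → break 3 (new)  [load 35/140]
  50 → break 3  [load 85/140]
  90 → break 4 (new)  [load 90/140]
  50 → break 3  [load 135/140]
  50 → break 4  [load 140/140]
  40 → break 5 (new)  [load 40/140]
  25 → break 2  [load 135/140]
5 commercial breaks opened.

5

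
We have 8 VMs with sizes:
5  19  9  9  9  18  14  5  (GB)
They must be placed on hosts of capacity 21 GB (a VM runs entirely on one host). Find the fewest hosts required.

5

Total = 19 + 18 + 14 + 9 + 9 + 9 + 5 + 5 = 88 GB.
Lower bound: ⌈88/21⌉ = 5 hosts.
A packing using 5 hosts:
  host 1: 19 = 19
  host 2: 18 = 18
  host 3: 14 + 5 = 19
  host 4: 9 + 9 = 18
  host 5: 9 + 5 = 14
This matches the lower bound, so 5 is optimal.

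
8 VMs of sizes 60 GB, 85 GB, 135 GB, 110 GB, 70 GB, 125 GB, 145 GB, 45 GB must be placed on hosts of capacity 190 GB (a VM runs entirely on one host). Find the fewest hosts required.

5

Total = 145 + 135 + 125 + 110 + 85 + 70 + 60 + 45 = 775 GB.
Lower bound: ⌈775/190⌉ = 5 hosts.
A packing using 5 hosts:
  host 1: 145 + 45 = 190
  host 2: 135 = 135
  host 3: 125 + 60 = 185
  host 4: 110 + 70 = 180
  host 5: 85 = 85
This matches the lower bound, so 5 is optimal.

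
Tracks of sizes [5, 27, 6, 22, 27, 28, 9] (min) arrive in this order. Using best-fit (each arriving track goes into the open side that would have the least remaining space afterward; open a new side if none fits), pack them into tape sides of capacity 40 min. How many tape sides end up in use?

  5 → side 1 (new)  [load 5/40]
  27 → side 1  [load 32/40]
  6 → side 1  [load 38/40]
  22 → side 2 (new)  [load 22/40]
  27 → side 3 (new)  [load 27/40]
  28 → side 4 (new)  [load 28/40]
  9 → side 4  [load 37/40]
4 tape sides opened.

4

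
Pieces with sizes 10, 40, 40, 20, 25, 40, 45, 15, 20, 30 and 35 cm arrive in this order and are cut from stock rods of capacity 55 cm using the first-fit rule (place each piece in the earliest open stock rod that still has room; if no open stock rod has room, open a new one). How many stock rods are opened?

7

  10 → stock rod 1 (new)  [load 10/55]
  40 → stock rod 1  [load 50/55]
  40 → stock rod 2 (new)  [load 40/55]
  20 → stock rod 3 (new)  [load 20/55]
  25 → stock rod 3  [load 45/55]
  40 → stock rod 4 (new)  [load 40/55]
  45 → stock rod 5 (new)  [load 45/55]
  15 → stock rod 2  [load 55/55]
  20 → stock rod 6 (new)  [load 20/55]
  30 → stock rod 6  [load 50/55]
  35 → stock rod 7 (new)  [load 35/55]
7 stock rods opened.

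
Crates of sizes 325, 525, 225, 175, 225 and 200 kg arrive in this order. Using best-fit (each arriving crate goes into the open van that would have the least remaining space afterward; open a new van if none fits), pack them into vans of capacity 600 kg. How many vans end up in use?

3

  325 → van 1 (new)  [load 325/600]
  525 → van 2 (new)  [load 525/600]
  225 → van 1  [load 550/600]
  175 → van 3 (new)  [load 175/600]
  225 → van 3  [load 400/600]
  200 → van 3  [load 600/600]
3 vans opened.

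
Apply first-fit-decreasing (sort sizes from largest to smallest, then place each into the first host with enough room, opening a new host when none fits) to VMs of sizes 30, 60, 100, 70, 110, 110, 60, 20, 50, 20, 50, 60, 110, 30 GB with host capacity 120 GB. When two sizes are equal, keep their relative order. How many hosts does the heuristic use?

Sorted descending: 110, 110, 110, 100, 70, 60, 60, 60, 50, 50, 30, 30, 20, 20.
  110 → host 1 (new)  [load 110/120]
  110 → host 2 (new)  [load 110/120]
  110 → host 3 (new)  [load 110/120]
  100 → host 4 (new)  [load 100/120]
  70 → host 5 (new)  [load 70/120]
  60 → host 6 (new)  [load 60/120]
  60 → host 6  [load 120/120]
  60 → host 7 (new)  [load 60/120]
  50 → host 5  [load 120/120]
  50 → host 7  [load 110/120]
  30 → host 8 (new)  [load 30/120]
  30 → host 8  [load 60/120]
  20 → host 4  [load 120/120]
  20 → host 8  [load 80/120]
8 hosts opened.

8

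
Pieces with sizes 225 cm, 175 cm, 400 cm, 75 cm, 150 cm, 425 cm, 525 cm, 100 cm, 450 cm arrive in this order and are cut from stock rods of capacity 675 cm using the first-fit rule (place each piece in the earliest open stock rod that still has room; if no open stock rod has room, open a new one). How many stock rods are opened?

5

  225 → stock rod 1 (new)  [load 225/675]
  175 → stock rod 1  [load 400/675]
  400 → stock rod 2 (new)  [load 400/675]
  75 → stock rod 1  [load 475/675]
  150 → stock rod 1  [load 625/675]
  425 → stock rod 3 (new)  [load 425/675]
  525 → stock rod 4 (new)  [load 525/675]
  100 → stock rod 2  [load 500/675]
  450 → stock rod 5 (new)  [load 450/675]
5 stock rods opened.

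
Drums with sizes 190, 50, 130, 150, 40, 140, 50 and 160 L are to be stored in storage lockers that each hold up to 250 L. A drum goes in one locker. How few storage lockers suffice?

5

Total = 190 + 160 + 150 + 140 + 130 + 50 + 50 + 40 = 910 L.
Lower bound: ⌈910/250⌉ = 4 storage lockers.
Also, 5 drums each exceed 125 L, and no two of those can share a locker, so at least 5 storage lockers are needed.
A packing using 5 storage lockers:
  locker 1: 190 + 50 = 240
  locker 2: 160 + 50 + 40 = 250
  locker 3: 150 = 150
  locker 4: 140 = 140
  locker 5: 130 = 130
This matches the lower bound, so 5 is optimal.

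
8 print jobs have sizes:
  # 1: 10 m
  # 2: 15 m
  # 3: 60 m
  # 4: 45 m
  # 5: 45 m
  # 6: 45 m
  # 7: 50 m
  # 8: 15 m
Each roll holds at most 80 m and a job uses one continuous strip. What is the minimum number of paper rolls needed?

Total = 60 + 50 + 45 + 45 + 45 + 15 + 15 + 10 = 285 m.
Lower bound: ⌈285/80⌉ = 4 paper rolls.
Also, 5 print jobs each exceed 40 m, and no two of those can share a roll, so at least 5 paper rolls are needed.
A packing using 5 paper rolls:
  roll 1: 60 + 15 = 75
  roll 2: 50 + 15 + 10 = 75
  roll 3: 45 = 45
  roll 4: 45 = 45
  roll 5: 45 = 45
This matches the lower bound, so 5 is optimal.

5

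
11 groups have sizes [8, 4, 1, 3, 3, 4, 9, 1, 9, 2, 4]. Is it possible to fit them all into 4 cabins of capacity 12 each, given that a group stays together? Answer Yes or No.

A valid assignment using 4 cabins:
  cabin 1: 9 + 3 = 12
  cabin 2: 9 + 3 = 12
  cabin 3: 8 + 4 = 12
  cabin 4: 4 + 4 + 2 + 1 + 1 = 12
Every load is within 12, so 4 cabins suffice.

Yes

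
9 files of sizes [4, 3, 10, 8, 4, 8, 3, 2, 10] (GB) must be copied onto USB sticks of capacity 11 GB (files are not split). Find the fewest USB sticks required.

Total = 10 + 10 + 8 + 8 + 4 + 4 + 3 + 3 + 2 = 52 GB.
Lower bound: ⌈52/11⌉ = 5 USB sticks.
A packing using 5 USB sticks:
  USB stick 1: 10 = 10
  USB stick 2: 10 = 10
  USB stick 3: 8 + 3 = 11
  USB stick 4: 8 + 3 = 11
  USB stick 5: 4 + 4 + 2 = 10
This matches the lower bound, so 5 is optimal.

5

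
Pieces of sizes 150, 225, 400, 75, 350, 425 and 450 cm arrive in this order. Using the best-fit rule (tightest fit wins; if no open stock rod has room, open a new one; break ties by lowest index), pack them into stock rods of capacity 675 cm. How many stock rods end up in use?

  150 → stock rod 1 (new)  [load 150/675]
  225 → stock rod 1  [load 375/675]
  400 → stock rod 2 (new)  [load 400/675]
  75 → stock rod 2  [load 475/675]
  350 → stock rod 3 (new)  [load 350/675]
  425 → stock rod 4 (new)  [load 425/675]
  450 → stock rod 5 (new)  [load 450/675]
5 stock rods opened.

5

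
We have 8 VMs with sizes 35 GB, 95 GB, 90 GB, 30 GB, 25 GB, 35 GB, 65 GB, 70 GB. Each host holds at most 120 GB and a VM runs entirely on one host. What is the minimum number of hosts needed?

Total = 95 + 90 + 70 + 65 + 35 + 35 + 30 + 25 = 445 GB.
Lower bound: ⌈445/120⌉ = 4 hosts.
A packing using 4 hosts:
  host 1: 95 + 25 = 120
  host 2: 90 + 30 = 120
  host 3: 70 + 35 = 105
  host 4: 65 + 35 = 100
This matches the lower bound, so 4 is optimal.

4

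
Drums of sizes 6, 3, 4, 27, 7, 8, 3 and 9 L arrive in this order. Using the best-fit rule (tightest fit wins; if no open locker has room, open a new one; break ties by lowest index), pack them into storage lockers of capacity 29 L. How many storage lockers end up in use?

  6 → locker 1 (new)  [load 6/29]
  3 → locker 1  [load 9/29]
  4 → locker 1  [load 13/29]
  27 → locker 2 (new)  [load 27/29]
  7 → locker 1  [load 20/29]
  8 → locker 1  [load 28/29]
  3 → locker 3 (new)  [load 3/29]
  9 → locker 3  [load 12/29]
3 storage lockers opened.

3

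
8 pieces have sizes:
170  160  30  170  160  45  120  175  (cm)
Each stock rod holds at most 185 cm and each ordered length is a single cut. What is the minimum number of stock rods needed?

7

Total = 175 + 170 + 170 + 160 + 160 + 120 + 45 + 30 = 1030 cm.
Lower bound: ⌈1030/185⌉ = 6 stock rods.
A packing using 7 stock rods:
  stock rod 1: 175 = 175
  stock rod 2: 170 = 170
  stock rod 3: 170 = 170
  stock rod 4: 160 = 160
  stock rod 5: 160 = 160
  stock rod 6: 120 + 45 = 165
  stock rod 7: 30 = 30
No arrangement into 6 stock rods stays within capacity, so 7 is optimal.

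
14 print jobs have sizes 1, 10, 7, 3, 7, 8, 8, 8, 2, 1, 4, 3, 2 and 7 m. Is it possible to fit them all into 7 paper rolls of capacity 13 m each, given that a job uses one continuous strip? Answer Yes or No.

A valid assignment using 7 paper rolls:
  roll 1: 10 + 3 = 13
  roll 2: 8 + 4 + 1 = 13
  roll 3: 8 + 3 + 2 = 13
  roll 4: 8 + 2 + 1 = 11
  roll 5: 7 = 7
  roll 6: 7 = 7
  roll 7: 7 = 7
Every load is within 13 m, so 7 paper rolls suffice.

Yes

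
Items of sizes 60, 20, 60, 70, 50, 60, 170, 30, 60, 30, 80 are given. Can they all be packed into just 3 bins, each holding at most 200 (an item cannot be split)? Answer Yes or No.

No

Total = 690; ⌈690/200⌉ = 4.
At least 4 bins are required, but only 3 are allowed.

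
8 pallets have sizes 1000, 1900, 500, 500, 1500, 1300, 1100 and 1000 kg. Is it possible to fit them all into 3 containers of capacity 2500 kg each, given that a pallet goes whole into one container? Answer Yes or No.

Total = 8800 kg; ⌈8800/2500⌉ = 4.
At least 4 containers are required, but only 3 are allowed.

No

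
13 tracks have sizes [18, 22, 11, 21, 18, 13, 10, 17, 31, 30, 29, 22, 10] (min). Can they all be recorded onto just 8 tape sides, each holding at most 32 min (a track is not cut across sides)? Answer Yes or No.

Total = 252 min; ⌈252/32⌉ = 8.
9 tracks each exceed half the capacity and cannot share a side, forcing at least 9 tape sides.
At least 9 tape sides are required, but only 8 are allowed.

No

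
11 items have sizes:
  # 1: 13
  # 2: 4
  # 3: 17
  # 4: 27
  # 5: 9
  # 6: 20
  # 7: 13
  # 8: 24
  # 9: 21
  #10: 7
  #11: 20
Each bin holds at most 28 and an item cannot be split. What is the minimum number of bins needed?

7

Total = 27 + 24 + 21 + 20 + 20 + 17 + 13 + 13 + 9 + 7 + 4 = 175.
Lower bound: ⌈175/28⌉ = 7 bins.
A packing using 7 bins:
  bin 1: 27 = 27
  bin 2: 24 + 4 = 28
  bin 3: 21 + 7 = 28
  bin 4: 20 = 20
  bin 5: 20 = 20
  bin 6: 17 + 9 = 26
  bin 7: 13 + 13 = 26
This matches the lower bound, so 7 is optimal.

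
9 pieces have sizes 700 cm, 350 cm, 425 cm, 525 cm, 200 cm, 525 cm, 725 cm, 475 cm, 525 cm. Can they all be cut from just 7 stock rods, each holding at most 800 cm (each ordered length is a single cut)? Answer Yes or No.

A valid assignment using 7 stock rods:
  stock rod 1: 725 = 725
  stock rod 2: 700 = 700
  stock rod 3: 525 + 200 = 725
  stock rod 4: 525 = 525
  stock rod 5: 525 = 525
  stock rod 6: 475 = 475
  stock rod 7: 425 + 350 = 775
Every load is within 800 cm, so 7 stock rods suffice.

Yes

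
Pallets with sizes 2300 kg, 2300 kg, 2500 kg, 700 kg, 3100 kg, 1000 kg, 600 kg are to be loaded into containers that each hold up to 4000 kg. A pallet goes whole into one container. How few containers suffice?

4

Total = 3100 + 2500 + 2300 + 2300 + 1000 + 700 + 600 = 12500 kg.
Lower bound: ⌈12500/4000⌉ = 4 containers.
A packing using 4 containers:
  container 1: 3100 + 700 = 3800
  container 2: 2500 + 1000 = 3500
  container 3: 2300 + 600 = 2900
  container 4: 2300 = 2300
This matches the lower bound, so 4 is optimal.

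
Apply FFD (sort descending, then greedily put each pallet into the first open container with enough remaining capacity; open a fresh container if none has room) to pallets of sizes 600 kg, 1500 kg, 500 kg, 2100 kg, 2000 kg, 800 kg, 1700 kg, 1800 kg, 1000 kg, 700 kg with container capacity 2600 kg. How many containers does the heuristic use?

5

Sorted descending: 2100, 2000, 1800, 1700, 1500, 1000, 800, 700, 600, 500.
  2100 → container 1 (new)  [load 2100/2600]
  2000 → container 2 (new)  [load 2000/2600]
  1800 → container 3 (new)  [load 1800/2600]
  1700 → container 4 (new)  [load 1700/2600]
  1500 → container 5 (new)  [load 1500/2600]
  1000 → container 5  [load 2500/2600]
  800 → container 3  [load 2600/2600]
  700 → container 4  [load 2400/2600]
  600 → container 2  [load 2600/2600]
  500 → container 1  [load 2600/2600]
5 containers opened.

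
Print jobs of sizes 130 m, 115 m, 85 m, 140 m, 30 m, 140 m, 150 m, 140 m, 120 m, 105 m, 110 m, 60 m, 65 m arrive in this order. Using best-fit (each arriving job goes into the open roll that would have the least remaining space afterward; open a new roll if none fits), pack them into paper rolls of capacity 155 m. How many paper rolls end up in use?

  130 → roll 1 (new)  [load 130/155]
  115 → roll 2 (new)  [load 115/155]
  85 → roll 3 (new)  [load 85/155]
  140 → roll 4 (new)  [load 140/155]
  30 → roll 2  [load 145/155]
  140 → roll 5 (new)  [load 140/155]
  150 → roll 6 (new)  [load 150/155]
  140 → roll 7 (new)  [load 140/155]
  120 → roll 8 (new)  [load 120/155]
  105 → roll 9 (new)  [load 105/155]
  110 → roll 10 (new)  [load 110/155]
  60 → roll 3  [load 145/155]
  65 → roll 11 (new)  [load 65/155]
11 paper rolls opened.

11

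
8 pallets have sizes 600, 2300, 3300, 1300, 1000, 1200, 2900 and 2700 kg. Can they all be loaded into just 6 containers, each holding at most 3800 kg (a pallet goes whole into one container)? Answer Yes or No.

Yes

A valid assignment using 5 containers:
  container 1: 3300 = 3300
  container 2: 2900 + 600 = 3500
  container 3: 2700 + 1000 = 3700
  container 4: 2300 + 1300 = 3600
  container 5: 1200 = 1200
That uses only 5 ≤ 6, so 6 containers are enough.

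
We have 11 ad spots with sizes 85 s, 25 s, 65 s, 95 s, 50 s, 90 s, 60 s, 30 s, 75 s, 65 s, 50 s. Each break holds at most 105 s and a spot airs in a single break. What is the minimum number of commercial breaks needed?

Total = 95 + 90 + 85 + 75 + 65 + 65 + 60 + 50 + 50 + 30 + 25 = 690 s.
Lower bound: ⌈690/105⌉ = 7 commercial breaks.
A packing using 8 commercial breaks:
  break 1: 95 = 95
  break 2: 90 = 90
  break 3: 85 = 85
  break 4: 75 + 30 = 105
  break 5: 65 + 25 = 90
  break 6: 65 = 65
  break 7: 60 = 60
  break 8: 50 + 50 = 100
No arrangement into 7 commercial breaks stays within capacity, so 8 is optimal.

8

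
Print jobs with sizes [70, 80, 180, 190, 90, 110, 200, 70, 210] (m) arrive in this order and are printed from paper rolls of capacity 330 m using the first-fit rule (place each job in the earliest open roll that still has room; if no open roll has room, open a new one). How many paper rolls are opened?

4

  70 → roll 1 (new)  [load 70/330]
  80 → roll 1  [load 150/330]
  180 → roll 1  [load 330/330]
  190 → roll 2 (new)  [load 190/330]
  90 → roll 2  [load 280/330]
  110 → roll 3 (new)  [load 110/330]
  200 → roll 3  [load 310/330]
  70 → roll 4 (new)  [load 70/330]
  210 → roll 4  [load 280/330]
4 paper rolls opened.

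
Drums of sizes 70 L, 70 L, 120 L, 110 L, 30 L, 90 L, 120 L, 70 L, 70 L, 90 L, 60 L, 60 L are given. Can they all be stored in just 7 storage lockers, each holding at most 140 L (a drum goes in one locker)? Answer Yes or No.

Total = 960 L; ⌈960/140⌉ = 7.
The bound of 7 does not rule out 7, but exhaustive search shows no assignment into 7 storage lockers of capacity 140 L exists — the minimum is 8.

No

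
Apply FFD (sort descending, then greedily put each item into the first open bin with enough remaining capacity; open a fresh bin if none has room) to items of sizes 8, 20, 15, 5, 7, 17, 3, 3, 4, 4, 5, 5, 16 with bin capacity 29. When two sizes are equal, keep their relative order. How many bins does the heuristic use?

Sorted descending: 20, 17, 16, 15, 8, 7, 5, 5, 5, 4, 4, 3, 3.
  20 → bin 1 (new)  [load 20/29]
  17 → bin 2 (new)  [load 17/29]
  16 → bin 3 (new)  [load 16/29]
  15 → bin 4 (new)  [load 15/29]
  8 → bin 1  [load 28/29]
  7 → bin 2  [load 24/29]
  5 → bin 2  [load 29/29]
  5 → bin 3  [load 21/29]
  5 → bin 3  [load 26/29]
  4 → bin 4  [load 19/29]
  4 → bin 4  [load 23/29]
  3 → bin 3  [load 29/29]
  3 → bin 4  [load 26/29]
4 bins opened.

4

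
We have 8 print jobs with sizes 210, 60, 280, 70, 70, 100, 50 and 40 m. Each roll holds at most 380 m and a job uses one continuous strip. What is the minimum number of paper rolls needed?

3

Total = 280 + 210 + 100 + 70 + 70 + 60 + 50 + 40 = 880 m.
Lower bound: ⌈880/380⌉ = 3 paper rolls.
A packing using 3 paper rolls:
  roll 1: 280 + 100 = 380
  roll 2: 210 + 70 + 70 = 350
  roll 3: 60 + 50 + 40 = 150
This matches the lower bound, so 3 is optimal.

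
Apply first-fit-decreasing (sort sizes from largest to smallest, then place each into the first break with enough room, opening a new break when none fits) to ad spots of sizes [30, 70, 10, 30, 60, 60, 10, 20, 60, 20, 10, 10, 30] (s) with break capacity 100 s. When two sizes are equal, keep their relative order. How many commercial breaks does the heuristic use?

Sorted descending: 70, 60, 60, 60, 30, 30, 30, 20, 20, 10, 10, 10, 10.
  70 → break 1 (new)  [load 70/100]
  60 → break 2 (new)  [load 60/100]
  60 → break 3 (new)  [load 60/100]
  60 → break 4 (new)  [load 60/100]
  30 → break 1  [load 100/100]
  30 → break 2  [load 90/100]
  30 → break 3  [load 90/100]
  20 → break 4  [load 80/100]
  20 → break 4  [load 100/100]
  10 → break 2  [load 100/100]
  10 → break 3  [load 100/100]
  10 → break 5 (new)  [load 10/100]
  10 → break 5  [load 20/100]
5 commercial breaks opened.

5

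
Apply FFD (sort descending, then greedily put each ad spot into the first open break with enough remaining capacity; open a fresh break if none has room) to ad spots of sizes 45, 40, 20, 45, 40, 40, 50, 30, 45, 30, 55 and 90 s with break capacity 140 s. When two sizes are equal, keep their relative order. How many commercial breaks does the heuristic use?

4

Sorted descending: 90, 55, 50, 45, 45, 45, 40, 40, 40, 30, 30, 20.
  90 → break 1 (new)  [load 90/140]
  55 → break 2 (new)  [load 55/140]
  50 → break 1  [load 140/140]
  45 → break 2  [load 100/140]
  45 → break 3 (new)  [load 45/140]
  45 → break 3  [load 90/140]
  40 → break 2  [load 140/140]
  40 → break 3  [load 130/140]
  40 → break 4 (new)  [load 40/140]
  30 → break 4  [load 70/140]
  30 → break 4  [load 100/140]
  20 → break 4  [load 120/140]
4 commercial breaks opened.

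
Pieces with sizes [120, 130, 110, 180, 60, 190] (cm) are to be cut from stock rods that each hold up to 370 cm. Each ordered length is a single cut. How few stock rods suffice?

Total = 190 + 180 + 130 + 120 + 110 + 60 = 790 cm.
Lower bound: ⌈790/370⌉ = 3 stock rods.
A packing using 3 stock rods:
  stock rod 1: 190 + 180 = 370
  stock rod 2: 130 + 120 + 110 = 360
  stock rod 3: 60 = 60
This matches the lower bound, so 3 is optimal.

3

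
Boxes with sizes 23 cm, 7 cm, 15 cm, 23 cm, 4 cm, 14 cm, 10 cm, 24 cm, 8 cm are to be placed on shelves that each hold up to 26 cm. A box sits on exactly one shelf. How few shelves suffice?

6

Total = 24 + 23 + 23 + 15 + 14 + 10 + 8 + 7 + 4 = 128 cm.
Lower bound: ⌈128/26⌉ = 5 shelves.
A packing using 6 shelves:
  shelf 1: 24 = 24
  shelf 2: 23 = 23
  shelf 3: 23 = 23
  shelf 4: 15 + 10 = 25
  shelf 5: 14 + 8 + 4 = 26
  shelf 6: 7 = 7
No arrangement into 5 shelves stays within capacity, so 6 is optimal.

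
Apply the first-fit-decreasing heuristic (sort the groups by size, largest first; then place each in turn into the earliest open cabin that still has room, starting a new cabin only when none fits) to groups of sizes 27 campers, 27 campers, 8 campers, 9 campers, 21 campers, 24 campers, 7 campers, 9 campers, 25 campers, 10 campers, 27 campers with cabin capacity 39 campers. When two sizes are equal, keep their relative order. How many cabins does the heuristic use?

6

Sorted descending: 27, 27, 27, 25, 24, 21, 10, 9, 9, 8, 7.
  27 → cabin 1 (new)  [load 27/39]
  27 → cabin 2 (new)  [load 27/39]
  27 → cabin 3 (new)  [load 27/39]
  25 → cabin 4 (new)  [load 25/39]
  24 → cabin 5 (new)  [load 24/39]
  21 → cabin 6 (new)  [load 21/39]
  10 → cabin 1  [load 37/39]
  9 → cabin 2  [load 36/39]
  9 → cabin 3  [load 36/39]
  8 → cabin 4  [load 33/39]
  7 → cabin 5  [load 31/39]
6 cabins opened.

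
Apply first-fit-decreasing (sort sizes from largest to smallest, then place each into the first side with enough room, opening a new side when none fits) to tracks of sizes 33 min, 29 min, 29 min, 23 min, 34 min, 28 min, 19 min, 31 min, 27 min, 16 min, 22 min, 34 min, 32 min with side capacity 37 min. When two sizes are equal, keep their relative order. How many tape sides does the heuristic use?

12

Sorted descending: 34, 34, 33, 32, 31, 29, 29, 28, 27, 23, 22, 19, 16.
  34 → side 1 (new)  [load 34/37]
  34 → side 2 (new)  [load 34/37]
  33 → side 3 (new)  [load 33/37]
  32 → side 4 (new)  [load 32/37]
  31 → side 5 (new)  [load 31/37]
  29 → side 6 (new)  [load 29/37]
  29 → side 7 (new)  [load 29/37]
  28 → side 8 (new)  [load 28/37]
  27 → side 9 (new)  [load 27/37]
  23 → side 10 (new)  [load 23/37]
  22 → side 11 (new)  [load 22/37]
  19 → side 12 (new)  [load 19/37]
  16 → side 12  [load 35/37]
12 tape sides opened.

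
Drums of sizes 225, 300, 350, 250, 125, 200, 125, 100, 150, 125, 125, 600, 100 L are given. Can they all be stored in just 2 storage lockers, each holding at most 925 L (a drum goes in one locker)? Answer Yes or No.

Total = 2775 L; ⌈2775/925⌉ = 3.
At least 3 storage lockers are required, but only 2 are allowed.

No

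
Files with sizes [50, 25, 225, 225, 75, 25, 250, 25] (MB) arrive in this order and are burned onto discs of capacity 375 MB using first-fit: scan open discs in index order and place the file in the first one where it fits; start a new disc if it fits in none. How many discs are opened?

3

  50 → disc 1 (new)  [load 50/375]
  25 → disc 1  [load 75/375]
  225 → disc 1  [load 300/375]
  225 → disc 2 (new)  [load 225/375]
  75 → disc 1  [load 375/375]
  25 → disc 2  [load 250/375]
  250 → disc 3 (new)  [load 250/375]
  25 → disc 2  [load 275/375]
3 discs opened.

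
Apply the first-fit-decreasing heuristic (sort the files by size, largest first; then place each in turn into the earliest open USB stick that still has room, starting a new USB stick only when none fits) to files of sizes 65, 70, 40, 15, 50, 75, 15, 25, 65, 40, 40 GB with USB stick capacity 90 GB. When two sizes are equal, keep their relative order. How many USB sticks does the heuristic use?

Sorted descending: 75, 70, 65, 65, 50, 40, 40, 40, 25, 15, 15.
  75 → USB stick 1 (new)  [load 75/90]
  70 → USB stick 2 (new)  [load 70/90]
  65 → USB stick 3 (new)  [load 65/90]
  65 → USB stick 4 (new)  [load 65/90]
  50 → USB stick 5 (new)  [load 50/90]
  40 → USB stick 5  [load 90/90]
  40 → USB stick 6 (new)  [load 40/90]
  40 → USB stick 6  [load 80/90]
  25 → USB stick 3  [load 90/90]
  15 → USB stick 1  [load 90/90]
  15 → USB stick 2  [load 85/90]
6 USB sticks opened.

6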